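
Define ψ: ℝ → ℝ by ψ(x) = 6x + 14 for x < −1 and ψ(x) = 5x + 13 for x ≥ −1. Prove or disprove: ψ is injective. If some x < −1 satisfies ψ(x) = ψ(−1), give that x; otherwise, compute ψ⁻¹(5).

-3/2

Both pieces are strictly increasing (slopes 6 and 5), so each is injective on its own interval.
The left piece maps (−∞, −1) onto (−∞, 8); the right piece maps [−1, ∞) onto [8, ∞).
These images are disjoint, so no value is attained by both pieces. Thus ψ is injective.
Because the two images are disjoint, no x < −1 has ψ(x) = ψ(−1), so we compute ψ⁻¹(5): 5 lies in (−∞, 8), so solve 6x + 14 = 5: x = (5 − 14)/6 = −3/2.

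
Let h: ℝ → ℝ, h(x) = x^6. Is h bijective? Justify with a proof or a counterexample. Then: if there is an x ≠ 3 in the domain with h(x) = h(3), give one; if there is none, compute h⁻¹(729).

-3

h(3) = 729 = (−3)^6 = h(−3) (since 6 is even), with 3 ≠ −3. So h is not injective, hence not bijective.
For the follow-up, such an x exists: taking x = −3 ∈ ℝ gives h(−3) = 729 = h(3) with −3 ≠ 3.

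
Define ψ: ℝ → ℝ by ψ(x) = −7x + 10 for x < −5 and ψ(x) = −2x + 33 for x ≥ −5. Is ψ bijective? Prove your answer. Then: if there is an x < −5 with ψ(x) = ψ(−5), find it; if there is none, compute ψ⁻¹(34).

Both pieces are strictly decreasing (slopes −7 and −2), so each is injective on its own interval.
The left piece maps (−∞, −5) onto (45, ∞); the right piece maps [−5, ∞) onto (−∞, 43].
The images leave a gap (45 has no preimage), so ψ is not surjective, hence not bijective.
Because the two images are disjoint, no x < −5 has ψ(x) = ψ(−5), so we compute ψ⁻¹(34): 34 lies in (−∞, 43], so solve −2x + 33 = 34: x = (34 − 33)/(−2) = −1/2.

-1/2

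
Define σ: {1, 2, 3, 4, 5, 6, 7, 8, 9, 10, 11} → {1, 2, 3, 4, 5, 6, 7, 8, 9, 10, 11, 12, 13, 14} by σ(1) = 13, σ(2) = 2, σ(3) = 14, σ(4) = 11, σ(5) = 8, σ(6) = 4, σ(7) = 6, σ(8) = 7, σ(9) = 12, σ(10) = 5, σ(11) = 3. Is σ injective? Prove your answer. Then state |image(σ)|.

11

The values σ(1), …, σ(11) are 13, 2, 14, 11, 8, 4, 6, 7, 12, 5, 3 — all distinct.
So σ(s) = σ(t) only when s = t, and σ is injective.
The image of σ is {2, 3, 4, 5, 6, 7, 8, 11, 12, 13, 14}, which has 11 elements.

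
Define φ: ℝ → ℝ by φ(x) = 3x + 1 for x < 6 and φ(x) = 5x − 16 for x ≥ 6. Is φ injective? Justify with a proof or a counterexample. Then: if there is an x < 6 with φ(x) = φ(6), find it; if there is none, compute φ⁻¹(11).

Both pieces are strictly increasing (slopes 3 and 5), so each is injective on its own interval.
The left piece maps (−∞, 6) onto (−∞, 19); the right piece maps [6, ∞) onto [14, ∞).
These images overlap. In particular φ(6) = 14 (right piece), and solving 3x + 1 = 14 on the left piece gives x = 13/3 < 6.
So φ(13/3) = φ(6) with 13/3 ≠ 6, and φ is not injective. This x = 13/3 is the requested value below 6.

13/3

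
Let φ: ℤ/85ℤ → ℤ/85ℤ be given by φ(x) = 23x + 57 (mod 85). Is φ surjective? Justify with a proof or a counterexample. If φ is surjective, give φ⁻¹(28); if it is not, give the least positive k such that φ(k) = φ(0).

Since gcd(23, 85) = 1, 23 is invertible modulo 85. Euclid's algorithm: 85 = 3·23 + 16, 23 = 1·16 + 7, 16 = 2·7 + 2, 7 = 3·2 + 1; back-substituting gives 1 = 37·23 − 10·85, so 23⁻¹ ≡ 37 (mod 85).
Then y ↦ 37(y − 57) is a two-sided inverse to φ, so every y ∈ ℤ/85ℤ has a preimage.
So φ is surjective.
Since φ is surjective, we find φ⁻¹(28): we need 23x ≡ 28 − 57 ≡ 56 (mod 85). Using 23⁻¹ = 37: x ≡ 37·56 = 2072 = 24·85 + 32, so x = 32.
Check: φ(32) = 23·32 + 57 = 793 = 9·85 + 28 ≡ 28 (mod 85).

32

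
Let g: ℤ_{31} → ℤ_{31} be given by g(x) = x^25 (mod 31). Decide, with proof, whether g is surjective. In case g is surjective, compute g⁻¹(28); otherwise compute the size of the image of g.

g(1) = 1^25 = 1.
g(2): Repeated squaring mod 31: 2^1 ≡ 2, 2^2 ≡ 2² = 4, 2^4 ≡ 4² = 16, 2^8 ≡ 16² = 256 ≡ 8, 2^16 ≡ 8² = 64 ≡ 2. Since 25 = 16 + 8 + 1, 2^25 ≡ 2·8·2: 2·8 = 16, then 16·2 = 32 ≡ 1. So 2^25 ≡ 1 (mod 31).
So g(1) = g(2) = 1 while 1 ≠ 2, therefore g is not injective.
A non-injective map from the 31-element set ℤ_{31} to itself takes at most 30 distinct values, so it cannot be surjective. Thus g is not surjective.
Since g is not surjective, we determine |image(g)|. Computing x^25 mod 31 for each x (by repeated squaring, reducing mod 31 at every step), the values g(0), g(1), …, g(30) are: 0, 1, 1, 6, 1, 5, 6, 25, 1, 5, 5, 26, 6, 26, 25, 30, 1, 6, 5, 25, 5, 26, 26, 30, 6, 25, 26, 30, 25, 30, 30.
The distinct values are {0, 1, 5, 6, 25, 26, 30}; there are 7 of them.

7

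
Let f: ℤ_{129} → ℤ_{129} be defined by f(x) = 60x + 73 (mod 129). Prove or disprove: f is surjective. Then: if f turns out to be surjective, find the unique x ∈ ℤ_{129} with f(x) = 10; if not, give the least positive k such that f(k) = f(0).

Since gcd(60, 129) = 3, we have 60x ≡ 0 (mod 3) for all x, so f(x) ≡ 1 (mod 3).
But 0 ≢ 1 (mod 3), so 0 ∈ ℤ_{129} has no preimage. So f is not surjective.
Since f is not surjective, we find the least positive k with f(k) = f(0): this means 60k ≡ 0 (mod 129), i.e. 129 ∣ 60k. Since gcd(60, 129) = 3, dividing through by 3 this holds exactly when 43 ∣ 20k, and as gcd(20, 43) = 1, exactly when 43 ∣ k.
The smallest positive such k is 43.

43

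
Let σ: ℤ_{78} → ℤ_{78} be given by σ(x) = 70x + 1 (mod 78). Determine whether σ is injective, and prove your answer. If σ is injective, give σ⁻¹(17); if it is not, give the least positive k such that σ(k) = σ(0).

39

Recall that injectivity means: for all a, b in the domain, σ(a) = σ(b) implies a = b.
We have gcd(70, 78) = 2 > 1. Taking a = 0 and b = 39: σ(0) = 1 and σ(39) = 70·39 + 1 = 2731 ≡ 1 (mod 78).
So σ(0) = σ(39) while 0 ≠ 39, so σ is not injective.
Since σ is not injective, we find the least positive k with σ(k) = σ(0): this means 70k ≡ 0 (mod 78), i.e. 78 ∣ 70k. Since gcd(70, 78) = 2, dividing through by 2 this holds exactly when 39 ∣ 35k, and as gcd(35, 39) = 1, exactly when 39 ∣ k.
The smallest positive such k is 39.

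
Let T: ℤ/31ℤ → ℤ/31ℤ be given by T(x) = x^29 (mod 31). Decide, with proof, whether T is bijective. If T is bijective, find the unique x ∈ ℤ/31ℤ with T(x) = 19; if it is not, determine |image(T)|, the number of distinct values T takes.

Since 31 is prime, the nonzero elements of ℤ/31ℤ form a cyclic group of order 30.
As gcd(29, 30) = 1, raising to the 29th power is a bijection on this group: if x_1^29 ≡ x_2^29 then (x_1x_2^{−1})^29 = 1, and the only element of order dividing gcd(29, 30) = 1 is 1, so x_1 = x_2.
With T(0) = 0 this makes T injective on all of ℤ/31ℤ, hence bijective (finite equal-size domain and codomain). In particular T is bijective.
Since T is bijective, we find the preimage of 19. The inverse of x ↦ x^29 on (ℤ/31ℤ)^× is x ↦ x^29, because 29·29 = 841 = 28·30 + 1 ≡ 1 (mod 30) and x^{30} = 1 for x ≠ 0 (Fermat). So T⁻¹(19) = 19^29 mod 31.
Repeated squaring mod 31: 19^1 ≡ 19, 19^2 ≡ 19² = 361 ≡ 20, 19^4 ≡ 20² = 400 ≡ 28, 19^8 ≡ 28² = 784 ≡ 9, 19^16 ≡ 9² = 81 ≡ 19. Since 29 = 16 + 8 + 4 + 1, 19^29 ≡ 19·9·28·19: 19·9 = 171 ≡ 16, then 16·28 = 448 ≡ 14, then 14·19 = 266 ≡ 18. So 19^29 ≡ 18 (mod 31).
Hence T⁻¹(19) = 18.

18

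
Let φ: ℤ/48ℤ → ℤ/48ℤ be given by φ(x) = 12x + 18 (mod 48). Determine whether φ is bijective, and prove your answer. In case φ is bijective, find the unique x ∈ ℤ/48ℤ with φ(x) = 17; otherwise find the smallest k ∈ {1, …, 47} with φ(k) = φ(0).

4

We have gcd(12, 48) = 12 > 1. Taking s = 0 and t = 4: φ(0) = 18 and φ(4) = 12·4 + 18 = 66 ≡ 18 (mod 48).
So φ(0) = φ(4) while 0 ≠ 4, therefore φ is not injective, hence not bijective.
Since φ is not bijective, we find the least positive k with φ(k) = φ(0): this means 12k ≡ 0 (mod 48), i.e. 48 ∣ 12k. Since gcd(12, 48) = 12, dividing through by 12 this holds exactly when 4 ∣ k.
The smallest positive such k is 4.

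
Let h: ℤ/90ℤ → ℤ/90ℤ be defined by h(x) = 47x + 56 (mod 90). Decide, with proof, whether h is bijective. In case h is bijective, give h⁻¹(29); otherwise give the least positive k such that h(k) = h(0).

If h(s) = h(t), then 47s ≡ 47t (mod 90). Because gcd(47, 90) = 1, we may cancel 47 to get s ≡ t (mod 90).
We now compute 47⁻¹ mod 90 explicitly. Euclid's algorithm: 90 = 1·47 + 43, 47 = 1·43 + 4, 43 = 10·4 + 3, 4 = 1·3 + 1; back-substituting gives 1 = 23·47 − 12·90, so 47⁻¹ ≡ 23 (mod 90).
Then y ↦ 23(y − 56) is a two-sided inverse to h, so every y ∈ ℤ/90ℤ has a preimage.
So h is bijective.
Since h is bijective, we compute h⁻¹(29): solve 47x + 56 ≡ 29 (mod 90), i.e. 47x ≡ 63 (mod 90).
Multiplying by 47⁻¹ = 23 gives x ≡ 23·63 = 1449 = 16·90 + 9 ≡ 9 (mod 90).
Check: h(9) = 47·9 + 56 = 479 = 5·90 + 29 ≡ 29 (mod 90).

9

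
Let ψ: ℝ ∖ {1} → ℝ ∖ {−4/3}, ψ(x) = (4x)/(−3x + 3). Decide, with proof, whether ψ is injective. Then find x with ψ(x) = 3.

Suppose ψ(s) = ψ(t). Cross-multiplying: (4s)(−3t + 3) = (4t)(−3s + 3).
Expanding both sides and cancelling the symmetric terms leaves 12·(s − t) = 0. Since 12 ≠ 0, s = t. Therefore ψ is injective.
Solving ψ(x) = 3: cross-multiplying gives 4x = 3(−3x + 3), which rearranges to 13x = 9, so x = 9/13.

9/13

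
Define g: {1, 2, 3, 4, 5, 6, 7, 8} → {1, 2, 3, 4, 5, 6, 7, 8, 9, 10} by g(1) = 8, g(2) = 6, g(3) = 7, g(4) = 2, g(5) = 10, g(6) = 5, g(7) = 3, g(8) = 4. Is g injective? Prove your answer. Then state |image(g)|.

8

The values g(1), …, g(8) are 8, 6, 7, 2, 10, 5, 3, 4 — all distinct.
So g(s) = g(t) only when s = t, and g is injective.
The image of g is {2, 3, 4, 5, 6, 7, 8, 10}, which has 8 elements.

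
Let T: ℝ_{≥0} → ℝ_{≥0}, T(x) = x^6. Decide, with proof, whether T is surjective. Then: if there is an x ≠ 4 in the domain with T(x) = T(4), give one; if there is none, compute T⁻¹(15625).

5

For any y ∈ ℝ_{≥0}, x = y^{1/6} ∈ ℝ_{≥0} gives T(x) = y, so T is surjective.
Since x ↦ x^6 is strictly increasing on ℝ_{≥0}, it is injective there, so no x ≠ 4 in the domain has T(x) = T(4). We therefore compute T⁻¹(15625) = 15625^{1/6} = 5 (indeed 5^6 = 15625).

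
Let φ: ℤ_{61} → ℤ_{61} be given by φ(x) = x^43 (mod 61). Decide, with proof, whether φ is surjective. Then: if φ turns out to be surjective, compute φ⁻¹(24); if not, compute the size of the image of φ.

8

Since 61 is prime, the nonzero elements of ℤ_{61} form a cyclic group of order 60.
As gcd(43, 60) = 1, raising to the 43rd power is a bijection on this group: if u^43 ≡ v^43 then (uv^{−1})^43 = 1, and the only element of order dividing gcd(43, 60) = 1 is 1, so u = v.
With φ(0) = 0 this makes φ injective on all of ℤ_{61}, hence bijective (finite equal-size domain and codomain). In particular φ is surjective.
Since φ is surjective, we find the preimage of 24. The inverse of x ↦ x^43 on (ℤ_{61})^× is x ↦ x^7, because 43·7 = 301 = 5·60 + 1 ≡ 1 (mod 60) and x^{60} = 1 for x ≠ 0 (Fermat). So φ⁻¹(24) = 24^7 mod 61.
Repeated squaring mod 61: 24^1 ≡ 24, 24^2 ≡ 24² = 576 ≡ 27, 24^4 ≡ 27² = 729 ≡ 58. Since 7 = 4 + 2 + 1, 24^7 ≡ 58·27·24: 58·27 = 1566 ≡ 41, then 41·24 = 984 ≡ 8. So 24^7 ≡ 8 (mod 61).
Hence φ⁻¹(24) = 8.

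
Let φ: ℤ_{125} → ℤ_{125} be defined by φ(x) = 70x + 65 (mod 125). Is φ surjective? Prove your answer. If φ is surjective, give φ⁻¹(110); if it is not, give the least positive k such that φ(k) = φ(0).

Since gcd(70, 125) = 5, we have 70x ≡ 0 (mod 5) for all x, so φ(x) ≡ 0 (mod 5).
But 1 ≢ 0 (mod 5), so 1 ∈ ℤ_{125} has no preimage. So φ is not surjective.
Since φ is not surjective, we find the least positive k with φ(k) = φ(0): this means 70k ≡ 0 (mod 125), i.e. 125 ∣ 70k. Since gcd(70, 125) = 5, dividing through by 5 this holds exactly when 25 ∣ 14k, and as gcd(14, 25) = 1, exactly when 25 ∣ k.
The smallest positive such k is 25.

25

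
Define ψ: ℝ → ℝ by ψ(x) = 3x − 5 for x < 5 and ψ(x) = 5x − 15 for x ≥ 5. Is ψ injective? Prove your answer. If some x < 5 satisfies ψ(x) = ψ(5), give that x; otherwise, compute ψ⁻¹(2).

7/3

Both pieces are strictly increasing (slopes 3 and 5), so each is injective on its own interval.
The left piece maps (−∞, 5) onto (−∞, 10); the right piece maps [5, ∞) onto [10, ∞).
These images are disjoint, so no value is attained by both pieces. Thus ψ is injective.
Because the two images are disjoint, no x < 5 has ψ(x) = ψ(5), so we compute ψ⁻¹(2): 2 lies in (−∞, 10), so solve 3x − 5 = 2: x = (2 + 5)/3 = 7/3.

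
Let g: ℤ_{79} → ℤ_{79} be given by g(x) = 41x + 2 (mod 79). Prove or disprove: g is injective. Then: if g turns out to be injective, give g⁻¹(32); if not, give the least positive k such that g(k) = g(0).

Recall: g is injective if g(u) = g(v) implies u = v.
Suppose g(u) = g(v) in ℤ_{79}. Then 41u + 2 ≡ 41v + 2 (mod 79), hence 41(u − v) ≡ 0 (mod 79).
Since gcd(41, 79) = 1, 41 is invertible modulo 79, therefore u − v ≡ 0 (mod 79), i.e. u = v.
Therefore g is injective.
We now compute 41⁻¹ mod 79 explicitly. Euclid's algorithm: 79 = 1·41 + 38, 41 = 1·38 + 3, 38 = 12·3 + 2, 3 = 1·2 + 1; back-substituting gives 1 = 27·41 − 14·79, so 41⁻¹ ≡ 27 (mod 79).
Since g is injective, we find g⁻¹(32): we need 41x ≡ 32 − 2 ≡ 30 (mod 79). Using 41⁻¹ = 27: x ≡ 27·30 = 810 = 10·79 + 20, so x = 20.
Check: g(20) = 41·20 + 2 = 822 = 10·79 + 32 ≡ 32 (mod 79).

20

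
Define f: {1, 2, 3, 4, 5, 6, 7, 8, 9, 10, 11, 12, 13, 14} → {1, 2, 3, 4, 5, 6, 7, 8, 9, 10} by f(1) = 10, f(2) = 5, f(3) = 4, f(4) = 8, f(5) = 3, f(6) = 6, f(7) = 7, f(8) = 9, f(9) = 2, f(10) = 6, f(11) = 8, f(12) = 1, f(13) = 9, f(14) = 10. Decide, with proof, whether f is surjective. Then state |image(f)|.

10

Every element of the codomain has a preimage: 1 = f(12), 2 = f(9), 3 = f(5), 4 = f(3), 5 = f(2), 6 = f(6), 7 = f(7), 8 = f(4), 9 = f(8), 10 = f(1).
Thus f is surjective.
The image of f is {1, 2, 3, 4, 5, 6, 7, 8, 9, 10}, which has 10 elements.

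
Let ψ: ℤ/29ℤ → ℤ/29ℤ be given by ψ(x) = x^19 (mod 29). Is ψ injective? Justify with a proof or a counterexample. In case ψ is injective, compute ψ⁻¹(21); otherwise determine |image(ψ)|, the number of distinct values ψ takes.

Since 29 is prime, the nonzero elements of ℤ/29ℤ form a cyclic group of order 28.
As gcd(19, 28) = 1, raising to the 19th power is a bijection on this group: if a^19 ≡ b^19 then (ab^{−1})^19 = 1, and the only element of order dividing gcd(19, 28) = 1 is 1, so a = b.
With ψ(0) = 0 this makes ψ injective on all of ℤ/29ℤ, hence bijective (finite equal-size domain and codomain). In particular ψ is injective.
Since ψ is injective, we find the preimage of 21. The inverse of x ↦ x^19 on (ℤ/29ℤ)^× is x ↦ x^3, because 19·3 = 57 = 2·28 + 1 ≡ 1 (mod 28) and x^{28} = 1 for x ≠ 0 (Fermat). So ψ⁻¹(21) = 21^3 mod 29.
Repeated squaring mod 29: 21^1 ≡ 21, 21^2 ≡ 21² = 441 ≡ 6. Since 3 = 2 + 1, 21^3 ≡ 6·21: 6·21 = 126 ≡ 10. So 21^3 ≡ 10 (mod 29).
Hence ψ⁻¹(21) = 10.

10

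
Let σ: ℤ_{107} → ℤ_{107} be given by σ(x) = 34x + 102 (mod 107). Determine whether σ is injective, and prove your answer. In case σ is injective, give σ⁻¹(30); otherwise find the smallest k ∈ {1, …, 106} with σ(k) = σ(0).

Suppose σ(s) = σ(t) in ℤ_{107}. Then 34s + 102 ≡ 34t + 102 (mod 107), therefore 34(s − t) ≡ 0 (mod 107).
Since gcd(34, 107) = 1, 34 is invertible modulo 107, therefore s − t ≡ 0 (mod 107), i.e. s = t.
So σ is injective.
We now compute 34⁻¹ mod 107 explicitly. Euclid's algorithm: 107 = 3·34 + 5, 34 = 6·5 + 4, 5 = 1·4 + 1; back-substituting gives 1 = 85·34 − 27·107, so 34⁻¹ ≡ 85 (mod 107).
Since σ is injective, we find σ⁻¹(30): we need 34x ≡ 30 − 102 ≡ 35 (mod 107). Using 34⁻¹ = 85: x ≡ 85·35 = 2975 = 27·107 + 86, so x = 86.
Check: σ(86) = 34·86 + 102 = 3026 = 28·107 + 30 ≡ 30 (mod 107).

86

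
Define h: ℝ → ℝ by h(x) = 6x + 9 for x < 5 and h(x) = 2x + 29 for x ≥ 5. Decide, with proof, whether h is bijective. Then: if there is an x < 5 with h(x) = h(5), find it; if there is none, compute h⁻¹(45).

Both pieces are strictly increasing (slopes 6 and 2), so each is injective on its own interval.
The left piece maps (−∞, 5) onto (−∞, 39); the right piece maps [5, ∞) onto [39, ∞).
Since 39 = 39, the images partition ℝ: h is injective and surjective, hence bijective.
Because the two images are disjoint, no x < 5 has h(x) = h(5), so we compute h⁻¹(45): 45 lies in [39, ∞), so solve 2x + 29 = 45: x = (45 − 29)/2 = 8.

8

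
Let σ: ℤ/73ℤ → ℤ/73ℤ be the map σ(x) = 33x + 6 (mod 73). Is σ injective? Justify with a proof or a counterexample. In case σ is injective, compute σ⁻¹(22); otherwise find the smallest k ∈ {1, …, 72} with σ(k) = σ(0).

If σ(x_1) = σ(x_2), then 33x_1 ≡ 33x_2 (mod 73). Because gcd(33, 73) = 1, we may cancel 33 to get x_1 ≡ x_2 (mod 73).
Therefore σ is injective.
We now compute 33⁻¹ mod 73 explicitly. Euclid's algorithm: 73 = 2·33 + 7, 33 = 4·7 + 5, 7 = 1·5 + 2, 5 = 2·2 + 1; back-substituting gives 1 = 31·33 − 14·73, so 33⁻¹ ≡ 31 (mod 73).
Since σ is injective, we compute σ⁻¹(22): solve 33x + 6 ≡ 22 (mod 73), i.e. 33x ≡ 16 (mod 73).
Multiplying by 33⁻¹ = 31 gives x ≡ 31·16 = 496 = 6·73 + 58 ≡ 58 (mod 73).
Check: σ(58) = 33·58 + 6 = 1920 = 26·73 + 22 ≡ 22 (mod 73).

58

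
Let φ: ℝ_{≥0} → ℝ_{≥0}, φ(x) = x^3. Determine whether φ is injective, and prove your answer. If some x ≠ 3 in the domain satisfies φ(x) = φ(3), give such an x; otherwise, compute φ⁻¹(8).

On ℝ_{≥0}, x ↦ x^3 is strictly increasing, so φ(u) = φ(v) forces u = v. Therefore φ is injective.
Since x ↦ x^3 is strictly increasing on ℝ_{≥0}, it is injective there, so no x ≠ 3 in the domain has φ(x) = φ(3). We therefore compute φ⁻¹(8) = 8^{1/3} = 2 (indeed 2^3 = 8).

2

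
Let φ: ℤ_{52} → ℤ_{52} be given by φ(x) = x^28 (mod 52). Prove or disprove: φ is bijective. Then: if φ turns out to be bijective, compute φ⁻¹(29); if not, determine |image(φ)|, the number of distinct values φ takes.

8

φ(1) = 1^28 = 1.
φ(5): Repeated squaring mod 52: 5^1 ≡ 5, 5^2 ≡ 5² = 25, 5^4 ≡ 25² = 625 ≡ 1, 5^8 ≡ 1² = 1, 5^16 ≡ 1² = 1. Since 28 = 16 + 8 + 4, 5^28 ≡ 1·1·1: 1·1 = 1, then 1·1 = 1. So 5^28 ≡ 1 (mod 52).
So φ(1) = φ(5) = 1 while 1 ≠ 5, therefore φ is not injective, hence not bijective.
Since φ is not bijective, we determine |image(φ)|. Computing x^28 mod 52 for each x (by repeated squaring, reducing mod 52 at every step), the values φ(0), φ(1), …, φ(51) are: 0, 1, 16, 29, 48, 1, 48, 9, 40, 9, 16, 29, 40, 13, 40, 29, 16, 9, 40, 9, 48, 1, 48, 29, 16, 1, 0, 1, 16, 29, 48, 1, 48, 9, 40, 9, 16, 29, 40, 13, 40, 29, 16, 9, 40, 9, 48, 1, 48, 29, 16, 1.
The distinct values are {0, 1, 9, 13, 16, 29, 40, 48}; there are 8 of them.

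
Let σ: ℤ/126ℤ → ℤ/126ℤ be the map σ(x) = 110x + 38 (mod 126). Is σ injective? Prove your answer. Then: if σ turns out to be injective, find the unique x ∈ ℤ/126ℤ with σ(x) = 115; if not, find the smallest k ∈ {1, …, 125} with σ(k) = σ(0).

Recall that injectivity means: for all a, b in the domain, σ(a) = σ(b) implies a = b.
We have gcd(110, 126) = 2 > 1. Taking a = 0 and b = 63: σ(0) = 38 and σ(63) = 110·63 + 38 = 6968 ≡ 38 (mod 126).
So σ(0) = σ(63) while 0 ≠ 63, so σ is not injective.
Since σ is not injective, we find the least positive k with σ(k) = σ(0): this means 110k ≡ 0 (mod 126), i.e. 126 ∣ 110k. Since gcd(110, 126) = 2, dividing through by 2 this holds exactly when 63 ∣ 55k, and as gcd(55, 63) = 1, exactly when 63 ∣ k.
The smallest positive such k is 63.

63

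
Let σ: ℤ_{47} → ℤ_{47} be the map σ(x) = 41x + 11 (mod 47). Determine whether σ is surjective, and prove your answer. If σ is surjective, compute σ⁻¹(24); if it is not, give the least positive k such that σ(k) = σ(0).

37

Since gcd(41, 47) = 1, 41 is invertible modulo 47. Euclid's algorithm: 47 = 1·41 + 6, 41 = 6·6 + 5, 6 = 1·5 + 1; back-substituting gives 1 = 39·41 − 34·47, so 41⁻¹ ≡ 39 (mod 47).
Then y ↦ 39(y − 11) is a two-sided inverse to σ, so every y ∈ ℤ_{47} has a preimage.
Hence σ is surjective.
Since σ is surjective, we find σ⁻¹(24): we need 41x ≡ 24 − 11 ≡ 13 (mod 47). Using 41⁻¹ = 39: x ≡ 39·13 = 507 = 10·47 + 37, so x = 37.
Check: σ(37) = 41·37 + 11 = 1528 = 32·47 + 24 ≡ 24 (mod 47).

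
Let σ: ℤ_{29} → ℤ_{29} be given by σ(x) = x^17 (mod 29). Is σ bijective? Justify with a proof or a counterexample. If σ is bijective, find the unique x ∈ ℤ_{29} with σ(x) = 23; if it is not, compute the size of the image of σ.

25

Since 29 is prime, the nonzero elements of ℤ_{29} form a cyclic group of order 28.
As gcd(17, 28) = 1, raising to the 17th power is a bijection on this group: if s^17 ≡ t^17 then (st^{−1})^17 = 1, and the only element of order dividing gcd(17, 28) = 1 is 1, so s = t.
With σ(0) = 0 this makes σ injective on all of ℤ_{29}, hence bijective (finite equal-size domain and codomain). In particular σ is bijective.
Since σ is bijective, we find the preimage of 23. The inverse of x ↦ x^17 on (ℤ_{29})^× is x ↦ x^5, because 17·5 = 85 = 3·28 + 1 ≡ 1 (mod 28) and x^{28} = 1 for x ≠ 0 (Fermat). So σ⁻¹(23) = 23^5 mod 29.
Repeated squaring mod 29: 23^1 ≡ 23, 23^2 ≡ 23² = 529 ≡ 7, 23^4 ≡ 7² = 49 ≡ 20. Since 5 = 4 + 1, 23^5 ≡ 20·23: 20·23 = 460 ≡ 25. So 23^5 ≡ 25 (mod 29).
Hence σ⁻¹(23) = 25.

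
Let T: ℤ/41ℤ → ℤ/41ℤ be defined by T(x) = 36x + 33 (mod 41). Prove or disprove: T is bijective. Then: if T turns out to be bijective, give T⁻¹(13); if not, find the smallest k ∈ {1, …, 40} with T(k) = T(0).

4

Recall: T is injective when T(a) = T(b) forces a = b.
If T(a) = T(b), then 36a ≡ 36b (mod 41). Because gcd(36, 41) = 1, we may cancel 36 to get a ≡ b (mod 41).
We now compute 36⁻¹ mod 41 explicitly. Euclid's algorithm: 41 = 1·36 + 5, 36 = 7·5 + 1; back-substituting gives 1 = 8·36 − 7·41, so 36⁻¹ ≡ 8 (mod 41).
For any y ∈ ℤ/41ℤ, x = 8(y − 33) mod 41 satisfies T(x) = 36·8(y − 33) + 33 ≡ y (since 36·8 ≡ 1 mod 41). So every y has a preimage.
Hence T is bijective.
Since T is bijective, we find T⁻¹(13): we need 36x ≡ 13 − 33 ≡ 21 (mod 41). Using 36⁻¹ = 8: x ≡ 8·21 = 168 = 4·41 + 4, so x = 4.
Check: T(4) = 36·4 + 33 = 177 = 4·41 + 13 ≡ 13 (mod 41).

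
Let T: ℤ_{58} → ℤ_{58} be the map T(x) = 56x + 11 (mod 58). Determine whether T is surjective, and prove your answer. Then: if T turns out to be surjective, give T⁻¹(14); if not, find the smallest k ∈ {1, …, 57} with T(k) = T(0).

29

Recall: T is surjective if every y in the codomain equals T(x) for some x in the domain.
Since gcd(56, 58) = 2, we have 56x ≡ 0 (mod 2) for all x, so T(x) ≡ 1 (mod 2).
But 0 ≢ 1 (mod 2), so 0 ∈ ℤ_{58} has no preimage. So T is not surjective.
Since T is not surjective, we find the least positive k with T(k) = T(0): this means 56k ≡ 0 (mod 58), i.e. 58 ∣ 56k. Since gcd(56, 58) = 2, dividing through by 2 this holds exactly when 29 ∣ 28k, and as gcd(28, 29) = 1, exactly when 29 ∣ k.
The smallest positive such k is 29.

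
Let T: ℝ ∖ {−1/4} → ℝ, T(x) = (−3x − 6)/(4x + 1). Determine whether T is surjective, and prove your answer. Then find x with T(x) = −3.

If T(x) = −3/4, cross-multiplying gives 4(−3x − 6) = −3(4x + 1), which simplifies to −24 = −3 — false.  So −3/4 has no preimage and T is not surjective.
Solving T(x) = −3: cross-multiplying gives −3x − 6 = −3(4x + 1), which rearranges to 9x = 3, so x = 1/3.

1/3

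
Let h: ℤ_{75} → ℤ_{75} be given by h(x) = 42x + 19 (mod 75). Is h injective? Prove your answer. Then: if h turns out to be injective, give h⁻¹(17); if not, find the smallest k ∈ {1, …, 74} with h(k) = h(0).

Recall that h is injective when h(x_1) = h(x_2) forces x_1 = x_2.
We have gcd(42, 75) = 3 > 1. Taking x_1 = 0 and x_2 = 25: h(0) = 19 and h(25) = 42·25 + 19 = 1069 ≡ 19 (mod 75).
So h(0) = h(25) while 0 ≠ 25, therefore h is not injective.
Since h is not injective, we find the least positive k with h(k) = h(0): this means 42k ≡ 0 (mod 75), i.e. 75 ∣ 42k. Since gcd(42, 75) = 3, dividing through by 3 this holds exactly when 25 ∣ 14k, and as gcd(14, 25) = 1, exactly when 25 ∣ k.
The smallest positive such k is 25.

25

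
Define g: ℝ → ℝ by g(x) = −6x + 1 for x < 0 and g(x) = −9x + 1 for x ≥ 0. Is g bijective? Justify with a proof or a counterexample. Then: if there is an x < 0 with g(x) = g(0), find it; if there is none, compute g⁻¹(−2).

Both pieces are strictly decreasing (slopes −6 and −9), so each is injective on its own interval.
The left piece maps (−∞, 0) onto (1, ∞); the right piece maps [0, ∞) onto (−∞, 1].
Since 1 = 1, the images partition ℝ: g is injective and surjective, hence bijective.
Because the two images are disjoint, no x < 0 has g(x) = g(0), so we compute g⁻¹(−2): −2 lies in (−∞, 1], so solve −9x + 1 = −2: x = (−2 − 1)/(−9) = 1/3.

1/3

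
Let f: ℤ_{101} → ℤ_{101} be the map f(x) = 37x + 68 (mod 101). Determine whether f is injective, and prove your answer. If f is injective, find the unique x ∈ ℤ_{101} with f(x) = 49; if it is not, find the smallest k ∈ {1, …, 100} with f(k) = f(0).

65

By definition, injectivity means: for all a, b in the domain, f(a) = f(b) implies a = b.
Suppose f(a) = f(b) in ℤ_{101}. Then 37a + 68 ≡ 37b + 68 (mod 101), hence 37(a − b) ≡ 0 (mod 101).
Since gcd(37, 101) = 1, 37 is invertible modulo 101, thus a − b ≡ 0 (mod 101), i.e. a = b.
Therefore f is injective.
We now compute 37⁻¹ mod 101 explicitly. Euclid's algorithm: 101 = 2·37 + 27, 37 = 1·27 + 10, 27 = 2·10 + 7, 10 = 1·7 + 3, 7 = 2·3 + 1; back-substituting gives 1 = 71·37 − 26·101, so 37⁻¹ ≡ 71 (mod 101).
Since f is injective, we find f⁻¹(49): we need 37x ≡ 49 − 68 ≡ 82 (mod 101). Using 37⁻¹ = 71: x ≡ 71·82 = 5822 = 57·101 + 65, so x = 65.
Check: f(65) = 37·65 + 68 = 2473 = 24·101 + 49 ≡ 49 (mod 101).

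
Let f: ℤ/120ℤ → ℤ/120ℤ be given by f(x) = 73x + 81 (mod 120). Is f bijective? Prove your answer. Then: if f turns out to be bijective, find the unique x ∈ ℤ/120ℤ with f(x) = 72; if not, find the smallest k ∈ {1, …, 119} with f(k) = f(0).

Recall: f is injective when f(a) = f(b) forces a = b.
Suppose f(a) = f(b) in ℤ/120ℤ. Then 73a + 81 ≡ 73b + 81 (mod 120), hence 73(a − b) ≡ 0 (mod 120).
Since gcd(73, 120) = 1, 73 is invertible modulo 120, therefore a − b ≡ 0 (mod 120), i.e. a = b.
We now compute 73⁻¹ mod 120 explicitly. Euclid's algorithm: 120 = 1·73 + 47, 73 = 1·47 + 26, 47 = 1·26 + 21, 26 = 1·21 + 5, 21 = 4·5 + 1; back-substituting gives 1 = 97·73 − 59·120, so 73⁻¹ ≡ 97 (mod 120).
Then y ↦ 97(y − 81) is a two-sided inverse to f, so every y ∈ ℤ/120ℤ has a preimage.
Hence f is bijective.
Since f is bijective, we compute f⁻¹(72): solve 73x + 81 ≡ 72 (mod 120), i.e. 73x ≡ 111 (mod 120).
Multiplying by 73⁻¹ = 97 gives x ≡ 97·111 = 10767 = 89·120 + 87 ≡ 87 (mod 120).
Check: f(87) = 73·87 + 81 = 6432 = 53·120 + 72 ≡ 72 (mod 120).

87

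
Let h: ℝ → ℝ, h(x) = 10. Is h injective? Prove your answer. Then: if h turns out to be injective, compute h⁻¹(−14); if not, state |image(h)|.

1

By definition, h is injective if h(a) = h(b) implies a = b.
h(0) = 10 = h(1) with 0 ≠ 1, so h is not injective.
Since h is not injective, we state |image(h)|: the image of h is {10}, which has 1 element.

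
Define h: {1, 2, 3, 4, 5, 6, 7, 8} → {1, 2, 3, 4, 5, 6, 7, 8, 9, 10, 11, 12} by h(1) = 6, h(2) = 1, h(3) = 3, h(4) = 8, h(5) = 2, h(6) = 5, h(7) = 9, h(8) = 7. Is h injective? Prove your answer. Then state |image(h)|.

8

The values h(1), …, h(8) are 6, 1, 3, 8, 2, 5, 9, 7 — all distinct.
So h(s) = h(t) only when s = t, and h is injective.
The image of h is {1, 2, 3, 5, 6, 7, 8, 9}, which has 8 elements.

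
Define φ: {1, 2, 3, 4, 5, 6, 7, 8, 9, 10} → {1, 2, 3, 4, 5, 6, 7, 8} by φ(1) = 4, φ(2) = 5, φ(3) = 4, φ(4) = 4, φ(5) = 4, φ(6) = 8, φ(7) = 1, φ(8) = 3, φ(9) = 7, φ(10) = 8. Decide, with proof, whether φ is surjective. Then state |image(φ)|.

6

No element maps to 2, so φ is not surjective.
The image of φ is {1, 3, 4, 5, 7, 8}, which has 6 elements.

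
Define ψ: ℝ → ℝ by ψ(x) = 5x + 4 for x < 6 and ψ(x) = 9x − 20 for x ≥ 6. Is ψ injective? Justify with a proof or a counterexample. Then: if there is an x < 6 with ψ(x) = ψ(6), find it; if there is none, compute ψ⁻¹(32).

Both pieces are strictly increasing (slopes 5 and 9), so each is injective on its own interval.
The left piece maps (−∞, 6) onto (−∞, 34); the right piece maps [6, ∞) onto [34, ∞).
These images are disjoint, so no value is attained by both pieces. Hence ψ is injective.
Because the two images are disjoint, no x < 6 has ψ(x) = ψ(6), so we compute ψ⁻¹(32): 32 lies in (−∞, 34), so solve 5x + 4 = 32: x = (32 − 4)/5 = 28/5.

28/5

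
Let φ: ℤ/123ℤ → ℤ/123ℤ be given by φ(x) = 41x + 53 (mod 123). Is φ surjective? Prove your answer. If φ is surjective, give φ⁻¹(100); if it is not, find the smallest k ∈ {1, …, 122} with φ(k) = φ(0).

Recall that surjectivity means every element of the codomain has a preimage under φ.
Since gcd(41, 123) = 41, we have 41x ≡ 0 (mod 41) for all x, so φ(x) ≡ 12 (mod 41).
But 0 ≢ 12 (mod 41), so 0 ∈ ℤ/123ℤ has no preimage. Thus φ is not surjective.
Since φ is not surjective, we find the least positive k with φ(k) = φ(0): this means 41k ≡ 0 (mod 123), i.e. 123 ∣ 41k. Since gcd(41, 123) = 41, dividing through by 41 this holds exactly when 3 ∣ k.
The smallest positive such k is 3.

3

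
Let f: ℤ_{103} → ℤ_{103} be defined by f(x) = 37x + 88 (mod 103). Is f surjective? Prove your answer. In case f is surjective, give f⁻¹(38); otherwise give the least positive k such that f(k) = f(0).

Since gcd(37, 103) = 1, 37 is invertible modulo 103. Euclid's algorithm: 103 = 2·37 + 29, 37 = 1·29 + 8, 29 = 3·8 + 5, 8 = 1·5 + 3, 5 = 1·3 + 2, 3 = 1·2 + 1; back-substituting gives 1 = 39·37 − 14·103, so 37⁻¹ ≡ 39 (mod 103).
For any y ∈ ℤ_{103}, x = 39(y − 88) mod 103 satisfies f(x) = 37·39(y − 88) + 88 ≡ y (since 37·39 ≡ 1 mod 103). So every y has a preimage.
Therefore f is surjective.
Since f is surjective, we find f⁻¹(38): we need 37x ≡ 38 − 88 ≡ 53 (mod 103). Using 37⁻¹ = 39: x ≡ 39·53 = 2067 = 20·103 + 7, so x = 7.
Check: f(7) = 37·7 + 88 = 347 = 3·103 + 38 ≡ 38 (mod 103).

7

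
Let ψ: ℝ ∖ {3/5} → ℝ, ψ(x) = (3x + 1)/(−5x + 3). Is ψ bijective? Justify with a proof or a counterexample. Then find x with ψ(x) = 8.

If ψ(x) = −3/5, cross-multiplying gives −5(3x + 1) = 3(−5x + 3), which simplifies to −5 = 9 — false.  So −3/5 has no preimage and ψ is not surjective.
Hence ψ is not bijective.
Solving ψ(x) = 8: cross-multiplying gives 3x + 1 = 8(−5x + 3), which rearranges to 43x = 23, so x = 23/43.

23/43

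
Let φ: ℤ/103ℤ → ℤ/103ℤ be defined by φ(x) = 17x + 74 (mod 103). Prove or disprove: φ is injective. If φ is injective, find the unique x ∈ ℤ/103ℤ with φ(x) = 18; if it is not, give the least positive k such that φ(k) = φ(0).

27

Recall that φ is injective when φ(x_1) = φ(x_2) forces x_1 = x_2.
Suppose φ(x_1) = φ(x_2) in ℤ/103ℤ. Then 17x_1 + 74 ≡ 17x_2 + 74 (mod 103), so 17(x_1 − x_2) ≡ 0 (mod 103).
Since gcd(17, 103) = 1, 17 is invertible modulo 103, therefore x_1 − x_2 ≡ 0 (mod 103), i.e. x_1 = x_2.
Hence φ is injective.
We now compute 17⁻¹ mod 103 explicitly. Euclid's algorithm: 103 = 6·17 + 1; back-substituting gives 1 = 97·17 − 16·103, so 17⁻¹ ≡ 97 (mod 103).
Since φ is injective, we compute φ⁻¹(18): solve 17x + 74 ≡ 18 (mod 103), i.e. 17x ≡ 47 (mod 103).
Multiplying by 17⁻¹ = 97 gives x ≡ 97·47 = 4559 = 44·103 + 27 ≡ 27 (mod 103).
Check: φ(27) = 17·27 + 74 = 533 = 5·103 + 18 ≡ 18 (mod 103).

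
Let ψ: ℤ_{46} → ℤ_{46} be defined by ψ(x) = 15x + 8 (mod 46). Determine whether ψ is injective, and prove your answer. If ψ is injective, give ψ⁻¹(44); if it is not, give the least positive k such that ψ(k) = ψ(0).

30

Recall that ψ is injective if ψ(x_1) = ψ(x_2) implies x_1 = x_2.
Suppose ψ(x_1) = ψ(x_2) in ℤ_{46}. Then 15x_1 + 8 ≡ 15x_2 + 8 (mod 46), thus 15(x_1 − x_2) ≡ 0 (mod 46).
Since gcd(15, 46) = 1, 15 is invertible modulo 46, so x_1 − x_2 ≡ 0 (mod 46), i.e. x_1 = x_2.
Thus ψ is injective.
We now compute 15⁻¹ mod 46 explicitly. Euclid's algorithm: 46 = 3·15 + 1; back-substituting gives 1 = 43·15 − 14·46, so 15⁻¹ ≡ 43 (mod 46).
Since ψ is injective, we compute ψ⁻¹(44): solve 15x + 8 ≡ 44 (mod 46), i.e. 15x ≡ 36 (mod 46).
Multiplying by 15⁻¹ = 43 gives x ≡ 43·36 = 1548 = 33·46 + 30 ≡ 30 (mod 46).
Check: ψ(30) = 15·30 + 8 = 458 = 9·46 + 44 ≡ 44 (mod 46).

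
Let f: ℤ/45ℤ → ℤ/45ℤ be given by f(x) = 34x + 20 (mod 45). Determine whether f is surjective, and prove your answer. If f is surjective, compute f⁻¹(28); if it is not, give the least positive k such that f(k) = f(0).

Since gcd(34, 45) = 1, 34 is invertible modulo 45. Euclid's algorithm: 45 = 1·34 + 11, 34 = 3·11 + 1; back-substituting gives 1 = 4·34 − 3·45, so 34⁻¹ ≡ 4 (mod 45).
Then y ↦ 4(y − 20) is a two-sided inverse to f, so every y ∈ ℤ/45ℤ has a preimage.
So f is surjective.
Since f is surjective, we find f⁻¹(28): we need 34x ≡ 28 − 20 ≡ 8 (mod 45). Using 34⁻¹ = 4: x ≡ 4·8 = 32, so x = 32.
Check: f(32) = 34·32 + 20 = 1108 = 24·45 + 28 ≡ 28 (mod 45).

32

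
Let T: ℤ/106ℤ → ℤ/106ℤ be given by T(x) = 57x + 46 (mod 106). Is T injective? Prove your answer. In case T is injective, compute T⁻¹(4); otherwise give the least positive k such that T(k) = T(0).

16

Suppose T(s) = T(t) in ℤ/106ℤ. Then 57s + 46 ≡ 57t + 46 (mod 106), therefore 57(s − t) ≡ 0 (mod 106).
Since gcd(57, 106) = 1, 57 is invertible modulo 106, thus s − t ≡ 0 (mod 106), i.e. s = t.
Thus T is injective.
We now compute 57⁻¹ mod 106 explicitly. Euclid's algorithm: 106 = 1·57 + 49, 57 = 1·49 + 8, 49 = 6·8 + 1; back-substituting gives 1 = 93·57 − 50·106, so 57⁻¹ ≡ 93 (mod 106).
Since T is injective, we find T⁻¹(4): we need 57x ≡ 4 − 46 ≡ 64 (mod 106). Using 57⁻¹ = 93: x ≡ 93·64 = 5952 = 56·106 + 16, so x = 16.
Check: T(16) = 57·16 + 46 = 958 = 9·106 + 4 ≡ 4 (mod 106).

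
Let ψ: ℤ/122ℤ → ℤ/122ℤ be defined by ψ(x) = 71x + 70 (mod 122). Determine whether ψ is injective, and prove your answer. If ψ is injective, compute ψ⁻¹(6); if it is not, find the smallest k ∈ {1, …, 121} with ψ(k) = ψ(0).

If ψ(a) = ψ(b), then 71a ≡ 71b (mod 122). Because gcd(71, 122) = 1, we may cancel 71 to get a ≡ b (mod 122).
Hence ψ is injective.
We now compute 71⁻¹ mod 122 explicitly. Euclid's algorithm: 122 = 1·71 + 51, 71 = 1·51 + 20, 51 = 2·20 + 11, 20 = 1·11 + 9, 11 = 1·9 + 2, 9 = 4·2 + 1; back-substituting gives 1 = 55·71 − 32·122, so 71⁻¹ ≡ 55 (mod 122).
Since ψ is injective, we find ψ⁻¹(6): we need 71x ≡ 6 − 70 ≡ 58 (mod 122). Using 71⁻¹ = 55: x ≡ 55·58 = 3190 = 26·122 + 18, so x = 18.
Check: ψ(18) = 71·18 + 70 = 1348 = 11·122 + 6 ≡ 6 (mod 122).

18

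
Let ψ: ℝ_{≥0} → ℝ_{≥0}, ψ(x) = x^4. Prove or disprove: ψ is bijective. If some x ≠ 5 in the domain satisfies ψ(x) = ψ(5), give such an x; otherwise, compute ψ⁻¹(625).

5

On ℝ_{≥0}, x ↦ x^4 is strictly increasing (injective) and for any y ∈ ℝ_{≥0} the 4th root y^{1/4} lies in ℝ_{≥0} (surjective). So ψ is bijective.
Since x ↦ x^4 is strictly increasing on ℝ_{≥0}, it is injective there, so no x ≠ 5 in the domain has ψ(x) = ψ(5). We therefore compute ψ⁻¹(625) = 625^{1/4} = 5 (indeed 5^4 = 625).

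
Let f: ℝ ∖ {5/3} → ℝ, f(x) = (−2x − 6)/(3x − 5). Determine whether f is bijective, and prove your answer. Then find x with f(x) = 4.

If f(x) = −2/3, cross-multiplying gives 3(−2x − 6) = −2(3x − 5), which simplifies to −18 = 10 — false.  So −2/3 has no preimage and f is not surjective.
Hence f is not bijective.
Solving f(x) = 4: cross-multiplying gives −2x − 6 = 4(3x − 5), which rearranges to −14x = −14, so x = 1.

1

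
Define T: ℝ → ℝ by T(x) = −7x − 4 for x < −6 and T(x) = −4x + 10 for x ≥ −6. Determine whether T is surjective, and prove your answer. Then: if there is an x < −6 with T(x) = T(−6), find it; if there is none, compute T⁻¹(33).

-23/4

Both pieces are strictly decreasing (slopes −7 and −4), so each is injective on its own interval.
The left piece maps (−∞, −6) onto (38, ∞); the right piece maps [−6, ∞) onto (−∞, 34].
The union (38, ∞) ∪ (−∞, 34] omits the interval between 38 and 34; in particular 38 has no preimage. So T is not surjective.
Because the two images are disjoint, no x < −6 has T(x) = T(−6), so we compute T⁻¹(33): 33 lies in (−∞, 34], so solve −4x + 10 = 33: x = (33 − 10)/(−4) = −23/4.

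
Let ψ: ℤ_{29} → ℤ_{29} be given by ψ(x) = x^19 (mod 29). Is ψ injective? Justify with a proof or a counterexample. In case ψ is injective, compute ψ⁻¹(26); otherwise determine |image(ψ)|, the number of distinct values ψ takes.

Since 29 is prime, the nonzero elements of ℤ_{29} form a cyclic group of order 28.
As gcd(19, 28) = 1, raising to the 19th power is a bijection on this group: if x_1^19 ≡ x_2^19 then (x_1x_2^{−1})^19 = 1, and the only element of order dividing gcd(19, 28) = 1 is 1, so x_1 = x_2.
With ψ(0) = 0 this makes ψ injective on all of ℤ_{29}, hence bijective (finite equal-size domain and codomain). In particular ψ is injective.
Since ψ is injective, we find the preimage of 26. The inverse of x ↦ x^19 on (ℤ_{29})^× is x ↦ x^3, because 19·3 = 57 = 2·28 + 1 ≡ 1 (mod 28) and x^{28} = 1 for x ≠ 0 (Fermat). So ψ⁻¹(26) = 26^3 mod 29.
Repeated squaring mod 29: 26^1 ≡ 26, 26^2 ≡ 26² = 676 ≡ 9. Since 3 = 2 + 1, 26^3 ≡ 9·26: 9·26 = 234 ≡ 2. So 26^3 ≡ 2 (mod 29).
Hence ψ⁻¹(26) = 2.

2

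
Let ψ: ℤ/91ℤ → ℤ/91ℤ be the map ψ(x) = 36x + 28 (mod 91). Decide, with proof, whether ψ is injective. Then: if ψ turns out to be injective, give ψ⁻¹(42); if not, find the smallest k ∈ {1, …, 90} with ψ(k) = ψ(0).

56

By definition, injectivity means: for all s, t in the domain, ψ(s) = ψ(t) implies s = t.
If ψ(s) = ψ(t), then 36s ≡ 36t (mod 91). Because gcd(36, 91) = 1, we may cancel 36 to get s ≡ t (mod 91).
Thus ψ is injective.
We now compute 36⁻¹ mod 91 explicitly. Euclid's algorithm: 91 = 2·36 + 19, 36 = 1·19 + 17, 19 = 1·17 + 2, 17 = 8·2 + 1; back-substituting gives 1 = 43·36 − 17·91, so 36⁻¹ ≡ 43 (mod 91).
Since ψ is injective, we compute ψ⁻¹(42): solve 36x + 28 ≡ 42 (mod 91), i.e. 36x ≡ 14 (mod 91).
Multiplying by 36⁻¹ = 43 gives x ≡ 43·14 = 602 = 6·91 + 56 ≡ 56 (mod 91).
Check: ψ(56) = 36·56 + 28 = 2044 = 22·91 + 42 ≡ 42 (mod 91).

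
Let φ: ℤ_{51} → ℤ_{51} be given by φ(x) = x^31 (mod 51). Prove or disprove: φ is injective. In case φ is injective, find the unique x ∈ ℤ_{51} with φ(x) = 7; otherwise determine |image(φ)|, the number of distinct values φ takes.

22

Computing x^31 mod 51 for each x (by repeated squaring, reducing mod 51 at every step), the values φ(0), φ(1), …, φ(50) are: 0, 1, 26, 6, 13, 41, 3, 22, 32, 36, 46, 14, 27, 4, 11, 42, 16, 17, 18, 43, 23, 30, 7, 20, 39, 49, 2, 12, 31, 44, 21, 28, 8, 33, 34, 35, 9, 40, 47, 24, 37, 5, 15, 19, 29, 48, 10, 38, 45, 25, 50.
Every element of ℤ_{51} appears exactly once in this list, so φ is a bijection, and in particular injective.
Since φ is injective, we read off the preimage of 7 from the same table: φ(22) = 7, so φ⁻¹(7) = 22.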